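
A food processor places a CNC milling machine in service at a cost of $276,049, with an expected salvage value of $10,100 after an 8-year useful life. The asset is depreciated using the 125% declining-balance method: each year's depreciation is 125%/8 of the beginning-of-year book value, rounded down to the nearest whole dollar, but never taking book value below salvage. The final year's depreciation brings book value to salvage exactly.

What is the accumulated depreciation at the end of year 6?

Depreciable base = $276,049 − $10,100 = $265,949.
Year 1: ⌊$276,049 × 125%/8⌋ = $43,132. Book value $232,917.
Year 2: ⌊$232,917 × 125%/8⌋ = $36,393. Book value $196,524.
Year 3: ⌊$196,524 × 125%/8⌋ = $30,706. Book value $165,818.
Year 4: ⌊$165,818 × 125%/8⌋ = $25,909. Book value $139,909.
Year 5: ⌊$139,909 × 125%/8⌋ = $21,860. Book value $118,049.
Year 6: ⌊$118,049 × 125%/8⌋ = $18,445. Book value $99,604.
Accumulated through year 6 = $276,049 − $99,604 = $176,445.

$176,445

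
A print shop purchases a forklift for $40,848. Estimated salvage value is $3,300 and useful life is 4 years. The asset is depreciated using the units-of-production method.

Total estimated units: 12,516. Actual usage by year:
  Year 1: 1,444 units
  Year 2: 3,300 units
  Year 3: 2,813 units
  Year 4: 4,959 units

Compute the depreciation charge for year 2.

Depreciable base = $40,848 − $3,300 = $37,548.
Rate = $37,548 / 12,516 units = $3 per unit.
Year 1: 1,444 × $3 = $4,332. Book value $36,516.
Year 2: 3,300 × $3 = $9,900. Book value $26,616.

$9,900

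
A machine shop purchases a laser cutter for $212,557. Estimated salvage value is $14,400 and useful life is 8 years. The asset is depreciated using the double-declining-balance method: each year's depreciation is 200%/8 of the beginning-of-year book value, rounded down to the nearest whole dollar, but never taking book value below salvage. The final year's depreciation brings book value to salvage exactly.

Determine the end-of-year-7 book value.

$28,374

Depreciable base = $212,557 − $14,400 = $198,157.
Year 1: ⌊$212,557 × 200%/8⌋ = $53,139. Book value $159,418.
Year 2: ⌊$159,418 × 200%/8⌋ = $39,854. Book value $119,564.
Year 3: ⌊$119,564 × 200%/8⌋ = $29,891. Book value $89,673.
Year 4: ⌊$89,673 × 200%/8⌋ = $22,418. Book value $67,255.
Year 5: ⌊$67,255 × 200%/8⌋ = $16,813. Book value $50,442.
Year 6: ⌊$50,442 × 200%/8⌋ = $12,610. Book value $37,832.
Year 7: ⌊$37,832 × 200%/8⌋ = $9,458. Book value $28,374.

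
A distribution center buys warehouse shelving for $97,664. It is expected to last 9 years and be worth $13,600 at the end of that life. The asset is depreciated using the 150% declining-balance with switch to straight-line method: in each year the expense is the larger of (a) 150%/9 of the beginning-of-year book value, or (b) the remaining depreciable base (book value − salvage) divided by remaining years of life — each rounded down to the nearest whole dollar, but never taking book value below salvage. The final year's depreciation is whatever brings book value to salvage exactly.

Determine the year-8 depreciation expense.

$6,370

Depreciable base = $97,664 − $13,600 = $84,064.
Year 1: DB = ⌊$97,664 × 150%/9⌋ = $16,277; SL = ⌊$84,064/9⌋ = $9,340 → take DB $16,277. Book value $81,387.
Year 2: DB = ⌊$81,387 × 150%/9⌋ = $13,564; SL = ⌊$67,787/8⌋ = $8,473 → take DB $13,564. Book value $67,823.
Year 3: DB = ⌊$67,823 × 150%/9⌋ = $11,303; SL = ⌊$54,223/7⌋ = $7,746 → take DB $11,303. Book value $56,520.
Year 4: DB = ⌊$56,520 × 150%/9⌋ = $9,420; SL = ⌊$42,920/6⌋ = $7,153 → take DB $9,420. Book value $47,100.
Year 5: DB = ⌊$47,100 × 150%/9⌋ = $7,850; SL = ⌊$33,500/5⌋ = $6,700 → take DB $7,850. Book value $39,250.
Year 6: DB = ⌊$39,250 × 150%/9⌋ = $6,541; SL = ⌊$25,650/4⌋ = $6,412 → take DB $6,541. Book value $32,709.
Year 7: DB = ⌊$32,709 × 150%/9⌋ = $5,451; SL = ⌊$19,109/3⌋ = $6,369 → take SL $6,369. Book value $26,340.
Year 8: DB = ⌊$26,340 × 150%/9⌋ = $4,390; SL = ⌊$12,740/2⌋ = $6,370 → take SL $6,370. Book value $19,970.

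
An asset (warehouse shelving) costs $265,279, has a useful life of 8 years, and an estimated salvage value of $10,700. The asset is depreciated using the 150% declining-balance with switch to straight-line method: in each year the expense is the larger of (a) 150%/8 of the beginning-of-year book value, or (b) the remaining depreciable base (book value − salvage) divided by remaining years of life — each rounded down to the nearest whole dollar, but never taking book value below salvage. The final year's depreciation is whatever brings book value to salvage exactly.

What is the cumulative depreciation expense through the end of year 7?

Depreciable base = $265,279 − $10,700 = $254,579.
Year 1: DB = ⌊$265,279 × 150%/8⌋ = $49,739; SL = ⌊$254,579/8⌋ = $31,822 → take DB $49,739. Book value $215,540.
Year 2: DB = ⌊$215,540 × 150%/8⌋ = $40,413; SL = ⌊$204,840/7⌋ = $29,262 → take DB $40,413. Book value $175,127.
Year 3: DB = ⌊$175,127 × 150%/8⌋ = $32,836; SL = ⌊$164,427/6⌋ = $27,404 → take DB $32,836. Book value $142,291.
Year 4: DB = ⌊$142,291 × 150%/8⌋ = $26,679; SL = ⌊$131,591/5⌋ = $26,318 → take DB $26,679. Book value $115,612.
Year 5: DB = ⌊$115,612 × 150%/8⌋ = $21,677; SL = ⌊$104,912/4⌋ = $26,228 → take SL $26,228. Book value $89,384.
Year 6: DB = ⌊$89,384 × 150%/8⌋ = $16,759; SL = ⌊$78,684/3⌋ = $26,228 → take SL $26,228. Book value $63,156.
Year 7: DB = ⌊$63,156 × 150%/8⌋ = $11,841; SL = ⌊$52,456/2⌋ = $26,228 → take SL $26,228. Book value $36,928.
Accumulated through year 7 = $265,279 − $36,928 = $228,351.

$228,351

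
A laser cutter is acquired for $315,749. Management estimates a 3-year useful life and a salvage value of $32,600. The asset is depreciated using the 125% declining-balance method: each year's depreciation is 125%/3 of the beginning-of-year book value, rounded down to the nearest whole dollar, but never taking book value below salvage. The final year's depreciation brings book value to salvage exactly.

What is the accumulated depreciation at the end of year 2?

Depreciable base = $315,749 − $32,600 = $283,149.
Year 1: ⌊$315,749 × 125%/3⌋ = $131,562. Book value $184,187.
Year 2: ⌊$184,187 × 125%/3⌋ = $76,744. Book value $107,443.
Accumulated through year 2 = $315,749 − $107,443 = $208,306.

$208,306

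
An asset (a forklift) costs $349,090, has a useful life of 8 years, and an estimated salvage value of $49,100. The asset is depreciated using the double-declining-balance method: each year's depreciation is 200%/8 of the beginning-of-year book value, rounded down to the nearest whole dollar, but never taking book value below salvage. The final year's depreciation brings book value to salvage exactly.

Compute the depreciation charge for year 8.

$0

Depreciable base = $349,090 − $49,100 = $299,990.
Year 1: ⌊$349,090 × 200%/8⌋ = $87,272. Book value $261,818.
Year 2: ⌊$261,818 × 200%/8⌋ = $65,454. Book value $196,364.
Year 3: ⌊$196,364 × 200%/8⌋ = $49,091. Book value $147,273.
Year 4: ⌊$147,273 × 200%/8⌋ = $36,818. Book value $110,455.
Year 5: ⌊$110,455 × 200%/8⌋ = $27,613. Book value $82,842.
Year 6: ⌊$82,842 × 200%/8⌋ = $20,710. Book value $62,132.
Year 7: ⌊$62,132 × 200%/8⌋ = $15,533, capped at $13,032. Book value $49,100.
Year 8 (final): $49,100 − $49,100 = $0. Book value $49,100.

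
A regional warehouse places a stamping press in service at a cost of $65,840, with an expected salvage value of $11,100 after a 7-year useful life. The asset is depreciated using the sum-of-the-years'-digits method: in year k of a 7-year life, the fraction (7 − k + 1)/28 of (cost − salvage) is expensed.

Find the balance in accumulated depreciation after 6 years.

$52,785

Depreciable base = $65,840 − $11,100 = $54,740.
Sum of the years' digits = 7+6+5+4+3+2+1 = 28.
Year 1: $54,740 × 7/28 = $13,685. Book value $52,155.
Year 2: $54,740 × 6/28 = $11,730. Book value $40,425.
Year 3: $54,740 × 5/28 = $9,775. Book value $30,650.
Year 4: $54,740 × 4/28 = $7,820. Book value $22,830.
Year 5: $54,740 × 3/28 = $5,865. Book value $16,965.
Year 6: $54,740 × 2/28 = $3,910. Book value $13,055.
Accumulated through year 6 = $65,840 − $13,055 = $52,785.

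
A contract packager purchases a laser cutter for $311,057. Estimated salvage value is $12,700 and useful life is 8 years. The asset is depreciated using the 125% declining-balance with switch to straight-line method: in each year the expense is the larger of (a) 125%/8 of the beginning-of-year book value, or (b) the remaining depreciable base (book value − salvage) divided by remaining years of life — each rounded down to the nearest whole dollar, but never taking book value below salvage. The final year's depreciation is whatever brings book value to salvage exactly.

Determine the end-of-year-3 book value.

Depreciable base = $311,057 − $12,700 = $298,357.
Year 1: DB = ⌊$311,057 × 125%/8⌋ = $48,602; SL = ⌊$298,357/8⌋ = $37,294 → take DB $48,602. Book value $262,455.
Year 2: DB = ⌊$262,455 × 125%/8⌋ = $41,008; SL = ⌊$249,755/7⌋ = $35,679 → take DB $41,008. Book value $221,447.
Year 3: DB = ⌊$221,447 × 125%/8⌋ = $34,601; SL = ⌊$208,747/6⌋ = $34,791 → take SL $34,791. Book value $186,656.

$186,656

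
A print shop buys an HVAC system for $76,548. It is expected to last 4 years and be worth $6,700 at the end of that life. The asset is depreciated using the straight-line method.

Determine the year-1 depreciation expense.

$17,462

Depreciable base = $76,548 − $6,700 = $69,848.
Annual expense = $69,848 / 4 = $17,462.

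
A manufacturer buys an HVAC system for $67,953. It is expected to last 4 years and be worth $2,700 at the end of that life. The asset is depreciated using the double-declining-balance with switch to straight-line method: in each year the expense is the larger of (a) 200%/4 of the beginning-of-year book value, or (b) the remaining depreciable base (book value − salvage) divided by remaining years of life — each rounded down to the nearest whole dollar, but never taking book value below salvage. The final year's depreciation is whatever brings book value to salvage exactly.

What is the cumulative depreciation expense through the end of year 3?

Depreciable base = $67,953 − $2,700 = $65,253.
Year 1: DB = ⌊$67,953 × 200%/4⌋ = $33,976; SL = ⌊$65,253/4⌋ = $16,313 → take DB $33,976. Book value $33,977.
Year 2: DB = ⌊$33,977 × 200%/4⌋ = $16,988; SL = ⌊$31,277/3⌋ = $10,425 → take DB $16,988. Book value $16,989.
Year 3: DB = ⌊$16,989 × 200%/4⌋ = $8,494; SL = ⌊$14,289/2⌋ = $7,144 → take DB $8,494. Book value $8,495.
Accumulated through year 3 = $67,953 − $8,495 = $59,458.

$59,458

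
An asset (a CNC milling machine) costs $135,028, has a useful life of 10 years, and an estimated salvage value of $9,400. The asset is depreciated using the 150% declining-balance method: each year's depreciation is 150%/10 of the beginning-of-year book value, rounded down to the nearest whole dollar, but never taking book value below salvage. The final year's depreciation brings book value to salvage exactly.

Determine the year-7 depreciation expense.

$7,639

Depreciable base = $135,028 − $9,400 = $125,628.
Year 1: ⌊$135,028 × 150%/10⌋ = $20,254. Book value $114,774.
Year 2: ⌊$114,774 × 150%/10⌋ = $17,216. Book value $97,558.
Year 3: ⌊$97,558 × 150%/10⌋ = $14,633. Book value $82,925.
Year 4: ⌊$82,925 × 150%/10⌋ = $12,438. Book value $70,487.
Year 5: ⌊$70,487 × 150%/10⌋ = $10,573. Book value $59,914.
Year 6: ⌊$59,914 × 150%/10⌋ = $8,987. Book value $50,927.
Year 7: ⌊$50,927 × 150%/10⌋ = $7,639. Book value $43,288.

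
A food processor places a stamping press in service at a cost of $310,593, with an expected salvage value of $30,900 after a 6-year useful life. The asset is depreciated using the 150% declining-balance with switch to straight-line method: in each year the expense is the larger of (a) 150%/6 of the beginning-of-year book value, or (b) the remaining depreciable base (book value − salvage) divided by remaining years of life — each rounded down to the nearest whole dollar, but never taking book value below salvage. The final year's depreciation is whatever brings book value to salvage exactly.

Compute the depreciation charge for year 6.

$33,378

Depreciable base = $310,593 − $30,900 = $279,693.
Year 1: DB = ⌊$310,593 × 150%/6⌋ = $77,648; SL = ⌊$279,693/6⌋ = $46,615 → take DB $77,648. Book value $232,945.
Year 2: DB = ⌊$232,945 × 150%/6⌋ = $58,236; SL = ⌊$202,045/5⌋ = $40,409 → take DB $58,236. Book value $174,709.
Year 3: DB = ⌊$174,709 × 150%/6⌋ = $43,677; SL = ⌊$143,809/4⌋ = $35,952 → take DB $43,677. Book value $131,032.
Year 4: DB = ⌊$131,032 × 150%/6⌋ = $32,758; SL = ⌊$100,132/3⌋ = $33,377 → take SL $33,377. Book value $97,655.
Year 5: DB = ⌊$97,655 × 150%/6⌋ = $24,413; SL = ⌊$66,755/2⌋ = $33,377 → take SL $33,377. Book value $64,278.
Year 6 (final): $64,278 − $30,900 = $33,378. Book value $30,900.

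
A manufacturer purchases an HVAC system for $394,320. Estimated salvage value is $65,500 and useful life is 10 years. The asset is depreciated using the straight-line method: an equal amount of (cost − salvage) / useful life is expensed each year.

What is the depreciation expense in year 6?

Depreciable base = $394,320 − $65,500 = $328,820.
Annual expense = $328,820 / 10 = $32,882.

$32,882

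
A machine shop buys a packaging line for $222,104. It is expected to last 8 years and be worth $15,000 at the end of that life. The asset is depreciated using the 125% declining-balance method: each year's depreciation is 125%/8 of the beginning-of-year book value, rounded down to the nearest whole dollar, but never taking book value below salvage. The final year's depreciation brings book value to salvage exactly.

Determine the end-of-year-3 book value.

Depreciable base = $222,104 − $15,000 = $207,104.
Year 1: ⌊$222,104 × 125%/8⌋ = $34,703. Book value $187,401.
Year 2: ⌊$187,401 × 125%/8⌋ = $29,281. Book value $158,120.
Year 3: ⌊$158,120 × 125%/8⌋ = $24,706. Book value $133,414.

$133,414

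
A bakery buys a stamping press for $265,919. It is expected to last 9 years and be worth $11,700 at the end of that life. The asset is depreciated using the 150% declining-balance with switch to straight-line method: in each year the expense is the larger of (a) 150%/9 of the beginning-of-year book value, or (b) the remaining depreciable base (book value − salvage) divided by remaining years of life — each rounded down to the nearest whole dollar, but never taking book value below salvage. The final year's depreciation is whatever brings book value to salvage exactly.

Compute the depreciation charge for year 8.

Depreciable base = $265,919 − $11,700 = $254,219.
Year 1: DB = ⌊$265,919 × 150%/9⌋ = $44,319; SL = ⌊$254,219/9⌋ = $28,246 → take DB $44,319. Book value $221,600.
Year 2: DB = ⌊$221,600 × 150%/9⌋ = $36,933; SL = ⌊$209,900/8⌋ = $26,237 → take DB $36,933. Book value $184,667.
Year 3: DB = ⌊$184,667 × 150%/9⌋ = $30,777; SL = ⌊$172,967/7⌋ = $24,709 → take DB $30,777. Book value $153,890.
Year 4: DB = ⌊$153,890 × 150%/9⌋ = $25,648; SL = ⌊$142,190/6⌋ = $23,698 → take DB $25,648. Book value $128,242.
Year 5: DB = ⌊$128,242 × 150%/9⌋ = $21,373; SL = ⌊$116,542/5⌋ = $23,308 → take SL $23,308. Book value $104,934.
Year 6: DB = ⌊$104,934 × 150%/9⌋ = $17,489; SL = ⌊$93,234/4⌋ = $23,308 → take SL $23,308. Book value $81,626.
Year 7: DB = ⌊$81,626 × 150%/9⌋ = $13,604; SL = ⌊$69,926/3⌋ = $23,308 → take SL $23,308. Book value $58,318.
Year 8: DB = ⌊$58,318 × 150%/9⌋ = $9,719; SL = ⌊$46,618/2⌋ = $23,309 → take SL $23,309. Book value $35,009.

$23,309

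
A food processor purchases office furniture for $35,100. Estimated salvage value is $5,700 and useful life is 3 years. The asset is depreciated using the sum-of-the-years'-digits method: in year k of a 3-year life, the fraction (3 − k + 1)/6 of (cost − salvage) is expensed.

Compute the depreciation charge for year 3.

$4,900

Depreciable base = $35,100 − $5,700 = $29,400.
Sum of the years' digits = 3+2+1 = 6.
Year 1: $29,400 × 3/6 = $14,700. Book value $20,400.
Year 2: $29,400 × 2/6 = $9,800. Book value $10,600.
Year 3: $29,400 × 1/6 = $4,900. Book value $5,700.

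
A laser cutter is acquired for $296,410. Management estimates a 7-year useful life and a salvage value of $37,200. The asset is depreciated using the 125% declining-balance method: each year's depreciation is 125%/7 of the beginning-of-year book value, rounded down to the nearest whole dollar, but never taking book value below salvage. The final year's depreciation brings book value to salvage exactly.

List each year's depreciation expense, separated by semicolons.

Depreciable base = $296,410 − $37,200 = $259,210.
Year 1: ⌊$296,410 × 125%/7⌋ = $52,930. Book value $243,480.
Year 2: ⌊$243,480 × 125%/7⌋ = $43,478. Book value $200,002.
Year 3: ⌊$200,002 × 125%/7⌋ = $35,714. Book value $164,288.
Year 4: ⌊$164,288 × 125%/7⌋ = $29,337. Book value $134,951.
Year 5: ⌊$134,951 × 125%/7⌋ = $24,098. Book value $110,853.
Year 6: ⌊$110,853 × 125%/7⌋ = $19,795. Book value $91,058.
Year 7 (final): $91,058 − $37,200 = $53,858. Book value $37,200.

$52,930; $43,478; $35,714; $29,337; $24,098; $19,795; $53,858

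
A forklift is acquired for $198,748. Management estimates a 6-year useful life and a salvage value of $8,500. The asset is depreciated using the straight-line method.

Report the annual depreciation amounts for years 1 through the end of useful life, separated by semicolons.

Depreciable base = $198,748 − $8,500 = $190,248.
Annual expense = $190,248 / 6 = $31,708.
End of year 1: book value $167,040.
End of year 2: book value $135,332.
End of year 3: book value $103,624.
End of year 4: book value $71,916.
End of year 5: book value $40,208.
End of year 6: book value $8,500.

$31,708; $31,708; $31,708; $31,708; $31,708; $31,708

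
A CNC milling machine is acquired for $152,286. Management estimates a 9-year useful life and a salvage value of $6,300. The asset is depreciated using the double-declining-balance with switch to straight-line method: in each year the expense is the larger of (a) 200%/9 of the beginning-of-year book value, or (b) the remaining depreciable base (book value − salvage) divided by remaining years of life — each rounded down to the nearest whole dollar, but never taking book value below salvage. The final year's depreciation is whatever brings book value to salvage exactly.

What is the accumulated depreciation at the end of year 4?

Depreciable base = $152,286 − $6,300 = $145,986.
Year 1: DB = ⌊$152,286 × 200%/9⌋ = $33,841; SL = ⌊$145,986/9⌋ = $16,220 → take DB $33,841. Book value $118,445.
Year 2: DB = ⌊$118,445 × 200%/9⌋ = $26,321; SL = ⌊$112,145/8⌋ = $14,018 → take DB $26,321. Book value $92,124.
Year 3: DB = ⌊$92,124 × 200%/9⌋ = $20,472; SL = ⌊$85,824/7⌋ = $12,260 → take DB $20,472. Book value $71,652.
Year 4: DB = ⌊$71,652 × 200%/9⌋ = $15,922; SL = ⌊$65,352/6⌋ = $10,892 → take DB $15,922. Book value $55,730.
Accumulated through year 4 = $152,286 − $55,730 = $96,556.

$96,556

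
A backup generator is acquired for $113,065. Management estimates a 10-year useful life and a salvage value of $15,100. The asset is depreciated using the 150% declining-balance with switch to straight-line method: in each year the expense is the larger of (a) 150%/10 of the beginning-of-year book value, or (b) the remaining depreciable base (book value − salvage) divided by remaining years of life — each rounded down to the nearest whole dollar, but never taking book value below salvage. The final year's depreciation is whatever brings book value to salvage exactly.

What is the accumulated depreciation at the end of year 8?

Depreciable base = $113,065 − $15,100 = $97,965.
Year 1: DB = ⌊$113,065 × 150%/10⌋ = $16,959; SL = ⌊$97,965/10⌋ = $9,796 → take DB $16,959. Book value $96,106.
Year 2: DB = ⌊$96,106 × 150%/10⌋ = $14,415; SL = ⌊$81,006/9⌋ = $9,000 → take DB $14,415. Book value $81,691.
Year 3: DB = ⌊$81,691 × 150%/10⌋ = $12,253; SL = ⌊$66,591/8⌋ = $8,323 → take DB $12,253. Book value $69,438.
Year 4: DB = ⌊$69,438 × 150%/10⌋ = $10,415; SL = ⌊$54,338/7⌋ = $7,762 → take DB $10,415. Book value $59,023.
Year 5: DB = ⌊$59,023 × 150%/10⌋ = $8,853; SL = ⌊$43,923/6⌋ = $7,320 → take DB $8,853. Book value $50,170.
Year 6: DB = ⌊$50,170 × 150%/10⌋ = $7,525; SL = ⌊$35,070/5⌋ = $7,014 → take DB $7,525. Book value $42,645.
Year 7: DB = ⌊$42,645 × 150%/10⌋ = $6,396; SL = ⌊$27,545/4⌋ = $6,886 → take SL $6,886. Book value $35,759.
Year 8: DB = ⌊$35,759 × 150%/10⌋ = $5,363; SL = ⌊$20,659/3⌋ = $6,886 → take SL $6,886. Book value $28,873.
Accumulated through year 8 = $113,065 − $28,873 = $84,192.

$84,192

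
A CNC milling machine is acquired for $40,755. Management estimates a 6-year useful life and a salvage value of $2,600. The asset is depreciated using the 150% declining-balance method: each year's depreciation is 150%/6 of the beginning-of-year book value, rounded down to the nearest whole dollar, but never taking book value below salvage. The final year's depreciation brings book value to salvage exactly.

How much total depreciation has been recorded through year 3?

Depreciable base = $40,755 − $2,600 = $38,155.
Year 1: ⌊$40,755 × 150%/6⌋ = $10,188. Book value $30,567.
Year 2: ⌊$30,567 × 150%/6⌋ = $7,641. Book value $22,926.
Year 3: ⌊$22,926 × 150%/6⌋ = $5,731. Book value $17,195.
Accumulated through year 3 = $40,755 − $17,195 = $23,560.

$23,560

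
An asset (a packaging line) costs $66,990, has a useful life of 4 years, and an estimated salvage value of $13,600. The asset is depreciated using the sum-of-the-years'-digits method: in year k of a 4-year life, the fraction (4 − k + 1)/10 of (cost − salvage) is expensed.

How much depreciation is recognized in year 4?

$5,339

Depreciable base = $66,990 − $13,600 = $53,390.
Sum of the years' digits = 4+3+2+1 = 10.
Year 1: $53,390 × 4/10 = $21,356. Book value $45,634.
Year 2: $53,390 × 3/10 = $16,017. Book value $29,617.
Year 3: $53,390 × 2/10 = $10,678. Book value $18,939.
Year 4: $53,390 × 1/10 = $5,339. Book value $13,600.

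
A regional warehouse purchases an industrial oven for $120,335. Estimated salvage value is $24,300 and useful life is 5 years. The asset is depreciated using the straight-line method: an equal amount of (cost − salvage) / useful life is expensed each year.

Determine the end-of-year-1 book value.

$101,128

Depreciable base = $120,335 − $24,300 = $96,035.
Annual expense = $96,035 / 5 = $19,207.
End of year 1: book value $101,128.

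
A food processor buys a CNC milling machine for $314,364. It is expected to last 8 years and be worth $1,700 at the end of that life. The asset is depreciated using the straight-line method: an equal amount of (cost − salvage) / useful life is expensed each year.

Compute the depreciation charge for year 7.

$39,083

Depreciable base = $314,364 − $1,700 = $312,664.
Annual expense = $312,664 / 8 = $39,083.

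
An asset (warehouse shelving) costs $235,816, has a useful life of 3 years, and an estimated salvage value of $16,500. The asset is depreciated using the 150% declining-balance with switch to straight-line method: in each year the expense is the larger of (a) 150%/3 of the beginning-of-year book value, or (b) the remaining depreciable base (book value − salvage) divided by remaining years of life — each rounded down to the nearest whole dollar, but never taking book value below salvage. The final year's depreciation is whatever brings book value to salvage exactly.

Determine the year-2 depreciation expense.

$58,954

Depreciable base = $235,816 − $16,500 = $219,316.
Year 1: DB = ⌊$235,816 × 150%/3⌋ = $117,908; SL = ⌊$219,316/3⌋ = $73,105 → take DB $117,908. Book value $117,908.
Year 2: DB = ⌊$117,908 × 150%/3⌋ = $58,954; SL = ⌊$101,408/2⌋ = $50,704 → take DB $58,954. Book value $58,954.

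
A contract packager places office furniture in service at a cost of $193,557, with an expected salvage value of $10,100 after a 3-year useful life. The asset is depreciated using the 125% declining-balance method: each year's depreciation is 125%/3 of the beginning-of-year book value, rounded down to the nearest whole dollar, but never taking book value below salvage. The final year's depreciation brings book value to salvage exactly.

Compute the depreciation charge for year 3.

Depreciable base = $193,557 − $10,100 = $183,457.
Year 1: ⌊$193,557 × 125%/3⌋ = $80,648. Book value $112,909.
Year 2: ⌊$112,909 × 125%/3⌋ = $47,045. Book value $65,864.
Year 3 (final): $65,864 − $10,100 = $55,764. Book value $10,100.

$55,764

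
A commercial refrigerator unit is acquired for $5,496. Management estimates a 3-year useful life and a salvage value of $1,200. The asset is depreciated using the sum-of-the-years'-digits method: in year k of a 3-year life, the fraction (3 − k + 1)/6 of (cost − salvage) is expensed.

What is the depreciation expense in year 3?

Depreciable base = $5,496 − $1,200 = $4,296.
Sum of the years' digits = 3+2+1 = 6.
Year 1: $4,296 × 3/6 = $2,148. Book value $3,348.
Year 2: $4,296 × 2/6 = $1,432. Book value $1,916.
Year 3: $4,296 × 1/6 = $716. Book value $1,200.

$716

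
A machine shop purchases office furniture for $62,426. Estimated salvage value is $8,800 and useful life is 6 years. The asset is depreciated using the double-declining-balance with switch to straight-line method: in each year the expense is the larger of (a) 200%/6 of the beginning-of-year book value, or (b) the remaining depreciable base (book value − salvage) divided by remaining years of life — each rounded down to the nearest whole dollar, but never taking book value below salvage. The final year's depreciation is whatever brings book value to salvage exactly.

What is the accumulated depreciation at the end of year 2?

$34,680

Depreciable base = $62,426 − $8,800 = $53,626.
Year 1: DB = ⌊$62,426 × 200%/6⌋ = $20,808; SL = ⌊$53,626/6⌋ = $8,937 → take DB $20,808. Book value $41,618.
Year 2: DB = ⌊$41,618 × 200%/6⌋ = $13,872; SL = ⌊$32,818/5⌋ = $6,563 → take DB $13,872. Book value $27,746.
Accumulated through year 2 = $62,426 − $27,746 = $34,680.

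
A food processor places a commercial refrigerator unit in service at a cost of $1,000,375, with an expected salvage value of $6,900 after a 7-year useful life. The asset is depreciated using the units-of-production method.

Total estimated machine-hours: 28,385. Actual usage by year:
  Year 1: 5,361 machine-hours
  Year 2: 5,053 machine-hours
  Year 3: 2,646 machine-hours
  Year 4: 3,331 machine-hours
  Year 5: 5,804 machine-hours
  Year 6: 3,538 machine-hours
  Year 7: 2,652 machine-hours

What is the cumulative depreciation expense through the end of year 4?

$573,685

Depreciable base = $1,000,375 − $6,900 = $993,475.
Rate = $993,475 / 28,385 machine-hours = $35 per machine-hour.
Year 1: 5,361 × $35 = $187,635. Book value $812,740.
Year 2: 5,053 × $35 = $176,855. Book value $635,885.
Year 3: 2,646 × $35 = $92,610. Book value $543,275.
Year 4: 3,331 × $35 = $116,585. Book value $426,690.
Accumulated through year 4 = $1,000,375 − $426,690 = $573,685.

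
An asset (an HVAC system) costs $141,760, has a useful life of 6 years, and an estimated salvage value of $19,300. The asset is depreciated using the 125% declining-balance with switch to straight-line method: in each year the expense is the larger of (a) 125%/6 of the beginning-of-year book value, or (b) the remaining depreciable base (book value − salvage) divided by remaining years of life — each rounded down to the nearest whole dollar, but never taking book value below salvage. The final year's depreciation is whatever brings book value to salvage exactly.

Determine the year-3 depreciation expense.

$18,509

Depreciable base = $141,760 − $19,300 = $122,460.
Year 1: DB = ⌊$141,760 × 125%/6⌋ = $29,533; SL = ⌊$122,460/6⌋ = $20,410 → take DB $29,533. Book value $112,227.
Year 2: DB = ⌊$112,227 × 125%/6⌋ = $23,380; SL = ⌊$92,927/5⌋ = $18,585 → take DB $23,380. Book value $88,847.
Year 3: DB = ⌊$88,847 × 125%/6⌋ = $18,509; SL = ⌊$69,547/4⌋ = $17,386 → take DB $18,509. Book value $70,338.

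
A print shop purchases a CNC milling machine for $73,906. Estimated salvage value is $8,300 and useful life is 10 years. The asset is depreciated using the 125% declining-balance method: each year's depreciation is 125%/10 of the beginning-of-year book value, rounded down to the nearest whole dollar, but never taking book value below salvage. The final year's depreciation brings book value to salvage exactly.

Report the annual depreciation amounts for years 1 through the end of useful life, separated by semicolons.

Depreciable base = $73,906 − $8,300 = $65,606.
Year 1: ⌊$73,906 × 125%/10⌋ = $9,238. Book value $64,668.
Year 2: ⌊$64,668 × 125%/10⌋ = $8,083. Book value $56,585.
Year 3: ⌊$56,585 × 125%/10⌋ = $7,073. Book value $49,512.
Year 4: ⌊$49,512 × 125%/10⌋ = $6,189. Book value $43,323.
Year 5: ⌊$43,323 × 125%/10⌋ = $5,415. Book value $37,908.
Year 6: ⌊$37,908 × 125%/10⌋ = $4,738. Book value $33,170.
Year 7: ⌊$33,170 × 125%/10⌋ = $4,146. Book value $29,024.
Year 8: ⌊$29,024 × 125%/10⌋ = $3,628. Book value $25,396.
Year 9: ⌊$25,396 × 125%/10⌋ = $3,174. Book value $22,222.
Year 10 (final): $22,222 − $8,300 = $13,922. Book value $8,300.

$9,238; $8,083; $7,073; $6,189; $5,415; $4,738; $4,146; $3,628; $3,174; $13,922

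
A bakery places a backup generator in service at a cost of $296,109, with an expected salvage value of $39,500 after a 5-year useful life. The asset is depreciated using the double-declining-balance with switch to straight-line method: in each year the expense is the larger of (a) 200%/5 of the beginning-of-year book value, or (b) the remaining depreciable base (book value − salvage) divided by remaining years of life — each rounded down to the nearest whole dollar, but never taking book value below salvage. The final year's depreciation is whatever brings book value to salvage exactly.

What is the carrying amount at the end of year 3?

$63,960

Depreciable base = $296,109 − $39,500 = $256,609.
Year 1: DB = ⌊$296,109 × 200%/5⌋ = $118,443; SL = ⌊$256,609/5⌋ = $51,321 → take DB $118,443. Book value $177,666.
Year 2: DB = ⌊$177,666 × 200%/5⌋ = $71,066; SL = ⌊$138,166/4⌋ = $34,541 → take DB $71,066. Book value $106,600.
Year 3: DB = ⌊$106,600 × 200%/5⌋ = $42,640; SL = ⌊$67,100/3⌋ = $22,366 → take DB $42,640. Book value $63,960.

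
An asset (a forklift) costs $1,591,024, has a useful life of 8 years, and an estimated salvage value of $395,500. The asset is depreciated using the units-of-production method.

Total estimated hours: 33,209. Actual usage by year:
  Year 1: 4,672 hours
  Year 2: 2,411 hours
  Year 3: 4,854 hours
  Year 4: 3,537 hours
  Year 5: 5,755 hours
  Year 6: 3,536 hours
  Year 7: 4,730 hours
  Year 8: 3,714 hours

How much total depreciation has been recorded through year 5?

Depreciable base = $1,591,024 − $395,500 = $1,195,524.
Rate = $1,195,524 / 33,209 hours = $36 per hour.
Year 1: 4,672 × $36 = $168,192. Book value $1,422,832.
Year 2: 2,411 × $36 = $86,796. Book value $1,336,036.
Year 3: 4,854 × $36 = $174,744. Book value $1,161,292.
Year 4: 3,537 × $36 = $127,332. Book value $1,033,960.
Year 5: 5,755 × $36 = $207,180. Book value $826,780.
Accumulated through year 5 = $1,591,024 − $826,780 = $764,244.

$764,244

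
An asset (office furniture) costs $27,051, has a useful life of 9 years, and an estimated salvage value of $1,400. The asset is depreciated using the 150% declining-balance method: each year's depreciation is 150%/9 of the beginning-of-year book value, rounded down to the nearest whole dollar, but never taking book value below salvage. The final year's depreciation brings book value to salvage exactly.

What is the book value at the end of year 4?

$13,046

Depreciable base = $27,051 − $1,400 = $25,651.
Year 1: ⌊$27,051 × 150%/9⌋ = $4,508. Book value $22,543.
Year 2: ⌊$22,543 × 150%/9⌋ = $3,757. Book value $18,786.
Year 3: ⌊$18,786 × 150%/9⌋ = $3,131. Book value $15,655.
Year 4: ⌊$15,655 × 150%/9⌋ = $2,609. Book value $13,046.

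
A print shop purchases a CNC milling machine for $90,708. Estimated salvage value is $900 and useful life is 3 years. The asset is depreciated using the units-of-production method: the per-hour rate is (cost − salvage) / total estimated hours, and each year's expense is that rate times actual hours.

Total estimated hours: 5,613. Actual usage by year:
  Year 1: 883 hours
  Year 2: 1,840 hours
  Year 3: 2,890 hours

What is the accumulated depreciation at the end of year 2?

$43,568

Depreciable base = $90,708 − $900 = $89,808.
Rate = $89,808 / 5,613 hours = $16 per hour.
Year 1: 883 × $16 = $14,128. Book value $76,580.
Year 2: 1,840 × $16 = $29,440. Book value $47,140.
Accumulated through year 2 = $90,708 − $47,140 = $43,568.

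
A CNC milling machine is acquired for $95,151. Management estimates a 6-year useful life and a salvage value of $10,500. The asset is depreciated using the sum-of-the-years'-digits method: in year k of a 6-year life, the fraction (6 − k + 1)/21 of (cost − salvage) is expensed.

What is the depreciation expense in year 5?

Depreciable base = $95,151 − $10,500 = $84,651.
Sum of the years' digits = 6+5+4+3+2+1 = 21.
Year 1: $84,651 × 6/21 = $24,186. Book value $70,965.
Year 2: $84,651 × 5/21 = $20,155. Book value $50,810.
Year 3: $84,651 × 4/21 = $16,124. Book value $34,686.
Year 4: $84,651 × 3/21 = $12,093. Book value $22,593.
Year 5: $84,651 × 2/21 = $8,062. Book value $14,531.

$8,062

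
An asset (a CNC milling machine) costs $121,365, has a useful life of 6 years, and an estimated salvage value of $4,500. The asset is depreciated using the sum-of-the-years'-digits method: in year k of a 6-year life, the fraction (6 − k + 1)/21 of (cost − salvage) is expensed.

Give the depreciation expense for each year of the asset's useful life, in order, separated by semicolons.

$33,390; $27,825; $22,260; $16,695; $11,130; $5,565

Depreciable base = $121,365 − $4,500 = $116,865.
Sum of the years' digits = 6+5+4+3+2+1 = 21.
Year 1: $116,865 × 6/21 = $33,390. Book value $87,975.
Year 2: $116,865 × 5/21 = $27,825. Book value $60,150.
Year 3: $116,865 × 4/21 = $22,260. Book value $37,890.
Year 4: $116,865 × 3/21 = $16,695. Book value $21,195.
Year 5: $116,865 × 2/21 = $11,130. Book value $10,065.
Year 6: $116,865 × 1/21 = $5,565. Book value $4,500.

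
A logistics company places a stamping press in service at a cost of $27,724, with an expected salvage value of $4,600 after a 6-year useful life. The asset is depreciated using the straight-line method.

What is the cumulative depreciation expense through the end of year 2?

$7,708

Depreciable base = $27,724 − $4,600 = $23,124.
Annual expense = $23,124 / 6 = $3,854.
End of year 1: book value $23,870.
End of year 2: book value $20,016.
Accumulated through year 2 = $27,724 − $20,016 = $7,708.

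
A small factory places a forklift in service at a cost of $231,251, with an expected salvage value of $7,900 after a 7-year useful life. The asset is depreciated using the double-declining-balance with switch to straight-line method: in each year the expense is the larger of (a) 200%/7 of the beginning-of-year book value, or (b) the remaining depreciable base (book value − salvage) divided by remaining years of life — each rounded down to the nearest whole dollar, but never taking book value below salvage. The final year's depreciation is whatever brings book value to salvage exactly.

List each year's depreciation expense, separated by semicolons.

$66,071; $47,194; $33,710; $24,078; $17,432; $17,433; $17,433

Depreciable base = $231,251 − $7,900 = $223,351.
Year 1: DB = ⌊$231,251 × 200%/7⌋ = $66,071; SL = ⌊$223,351/7⌋ = $31,907 → take DB $66,071. Book value $165,180.
Year 2: DB = ⌊$165,180 × 200%/7⌋ = $47,194; SL = ⌊$157,280/6⌋ = $26,213 → take DB $47,194. Book value $117,986.
Year 3: DB = ⌊$117,986 × 200%/7⌋ = $33,710; SL = ⌊$110,086/5⌋ = $22,017 → take DB $33,710. Book value $84,276.
Year 4: DB = ⌊$84,276 × 200%/7⌋ = $24,078; SL = ⌊$76,376/4⌋ = $19,094 → take DB $24,078. Book value $60,198.
Year 5: DB = ⌊$60,198 × 200%/7⌋ = $17,199; SL = ⌊$52,298/3⌋ = $17,432 → take SL $17,432. Book value $42,766.
Year 6: DB = ⌊$42,766 × 200%/7⌋ = $12,218; SL = ⌊$34,866/2⌋ = $17,433 → take SL $17,433. Book value $25,333.
Year 7 (final): $25,333 − $7,900 = $17,433. Book value $7,900.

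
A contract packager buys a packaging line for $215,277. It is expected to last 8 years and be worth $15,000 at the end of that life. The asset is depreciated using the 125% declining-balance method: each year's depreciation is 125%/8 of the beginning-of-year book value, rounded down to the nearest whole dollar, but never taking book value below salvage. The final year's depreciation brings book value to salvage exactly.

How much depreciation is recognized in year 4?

$20,205

Depreciable base = $215,277 − $15,000 = $200,277.
Year 1: ⌊$215,277 × 125%/8⌋ = $33,637. Book value $181,640.
Year 2: ⌊$181,640 × 125%/8⌋ = $28,381. Book value $153,259.
Year 3: ⌊$153,259 × 125%/8⌋ = $23,946. Book value $129,313.
Year 4: ⌊$129,313 × 125%/8⌋ = $20,205. Book value $109,108.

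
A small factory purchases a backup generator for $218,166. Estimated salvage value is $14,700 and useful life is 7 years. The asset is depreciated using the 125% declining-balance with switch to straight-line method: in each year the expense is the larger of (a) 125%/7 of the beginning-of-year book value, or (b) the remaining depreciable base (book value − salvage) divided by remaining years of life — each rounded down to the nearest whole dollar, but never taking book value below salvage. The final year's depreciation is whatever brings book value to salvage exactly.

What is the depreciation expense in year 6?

Depreciable base = $218,166 − $14,700 = $203,466.
Year 1: DB = ⌊$218,166 × 125%/7⌋ = $38,958; SL = ⌊$203,466/7⌋ = $29,066 → take DB $38,958. Book value $179,208.
Year 2: DB = ⌊$179,208 × 125%/7⌋ = $32,001; SL = ⌊$164,508/6⌋ = $27,418 → take DB $32,001. Book value $147,207.
Year 3: DB = ⌊$147,207 × 125%/7⌋ = $26,286; SL = ⌊$132,507/5⌋ = $26,501 → take SL $26,501. Book value $120,706.
Year 4: DB = ⌊$120,706 × 125%/7⌋ = $21,554; SL = ⌊$106,006/4⌋ = $26,501 → take SL $26,501. Book value $94,205.
Year 5: DB = ⌊$94,205 × 125%/7⌋ = $16,822; SL = ⌊$79,505/3⌋ = $26,501 → take SL $26,501. Book value $67,704.
Year 6: DB = ⌊$67,704 × 125%/7⌋ = $12,090; SL = ⌊$53,004/2⌋ = $26,502 → take SL $26,502. Book value $41,202.

$26,502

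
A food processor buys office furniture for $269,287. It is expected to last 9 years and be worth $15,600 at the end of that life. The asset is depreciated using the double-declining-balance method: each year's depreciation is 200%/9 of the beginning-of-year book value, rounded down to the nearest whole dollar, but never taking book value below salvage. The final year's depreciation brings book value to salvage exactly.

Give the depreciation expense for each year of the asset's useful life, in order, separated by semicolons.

$59,841; $46,543; $36,200; $28,156; $21,899; $17,032; $13,248; $10,304; $20,464

Depreciable base = $269,287 − $15,600 = $253,687.
Year 1: ⌊$269,287 × 200%/9⌋ = $59,841. Book value $209,446.
Year 2: ⌊$209,446 × 200%/9⌋ = $46,543. Book value $162,903.
Year 3: ⌊$162,903 × 200%/9⌋ = $36,200. Book value $126,703.
Year 4: ⌊$126,703 × 200%/9⌋ = $28,156. Book value $98,547.
Year 5: ⌊$98,547 × 200%/9⌋ = $21,899. Book value $76,648.
Year 6: ⌊$76,648 × 200%/9⌋ = $17,032. Book value $59,616.
Year 7: ⌊$59,616 × 200%/9⌋ = $13,248. Book value $46,368.
Year 8: ⌊$46,368 × 200%/9⌋ = $10,304. Book value $36,064.
Year 9 (final): $36,064 − $15,600 = $20,464. Book value $15,600.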